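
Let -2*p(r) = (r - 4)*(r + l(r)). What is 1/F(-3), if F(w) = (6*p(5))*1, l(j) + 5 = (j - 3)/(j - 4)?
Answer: -⅙ ≈ -0.16667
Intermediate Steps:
l(j) = -5 + (-3 + j)/(-4 + j) (l(j) = -5 + (j - 3)/(j - 4) = -5 + (-3 + j)/(-4 + j))
p(r) = -(-4 + r)*(r + (17 - 4*r)/(-4 + r))/2 (p(r) = -(r - 4)*(r + (17 - 4*r)/(-4 + r))/2 = -(-4 + r)*(r + (17 - 4*r)/(-4 + r))/2)
F(w) = -6 (F(w) = (6*(-17/2 + 4*5 - ½*5²))*1 = (6*(-17/2 + 20 - ½*25))*1 = (6*(-17/2 + 20 - 25/2))*1 = (6*(-1))*1 = -6*1 = -6)
1/F(-3) = 1/(-6) = -⅙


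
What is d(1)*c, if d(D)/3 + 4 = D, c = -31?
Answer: 279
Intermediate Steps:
d(D) = -12 + 3*D
d(1)*c = (-12 + 3*1)*(-31) = (-12 + 3)*(-31) = -9*(-31) = 279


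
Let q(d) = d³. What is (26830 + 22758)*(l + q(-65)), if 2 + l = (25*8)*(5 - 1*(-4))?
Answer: -13528945276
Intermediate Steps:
l = 1798 (l = -2 + (25*8)*(5 - 1*(-4)) = -2 + 200*(5 + 4) = -2 + 200*9 = -2 + 1800 = 1798)
(26830 + 22758)*(l + q(-65)) = (26830 + 22758)*(1798 + (-65)³) = 49588*(1798 - 274625) = 49588*(-272827) = -13528945276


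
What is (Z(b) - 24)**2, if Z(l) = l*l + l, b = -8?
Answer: 1024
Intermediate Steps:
Z(l) = l + l**2 (Z(l) = l**2 + l = l + l**2)
(Z(b) - 24)**2 = (-8*(1 - 8) - 24)**2 = (-8*(-7) - 24)**2 = (56 - 24)**2 = 32**2 = 1024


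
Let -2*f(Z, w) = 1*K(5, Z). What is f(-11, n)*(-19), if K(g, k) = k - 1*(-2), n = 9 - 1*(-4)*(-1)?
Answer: -171/2 ≈ -85.500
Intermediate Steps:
n = 5 (n = 9 + 4*(-1) = 9 - 4 = 5)
K(g, k) = 2 + k (K(g, k) = k + 2 = 2 + k)
f(Z, w) = -1 - Z/2 (f(Z, w) = -(2 + Z)/2 = -1 - Z/2)
f(-11, n)*(-19) = (-1 - ½*(-11))*(-19) = (-1 + 11/2)*(-19) = (9/2)*(-19) = -171/2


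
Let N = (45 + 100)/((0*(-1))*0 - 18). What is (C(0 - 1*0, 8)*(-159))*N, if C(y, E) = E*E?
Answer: 245920/3 ≈ 81973.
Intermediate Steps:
C(y, E) = E²
N = -145/18 (N = 145/(0*0 - 18) = 145/(0 - 18) = 145/(-18) = 145*(-1/18) = -145/18 ≈ -8.0556)
(C(0 - 1*0, 8)*(-159))*N = (8²*(-159))*(-145/18) = (64*(-159))*(-145/18) = -10176*(-145/18) = 245920/3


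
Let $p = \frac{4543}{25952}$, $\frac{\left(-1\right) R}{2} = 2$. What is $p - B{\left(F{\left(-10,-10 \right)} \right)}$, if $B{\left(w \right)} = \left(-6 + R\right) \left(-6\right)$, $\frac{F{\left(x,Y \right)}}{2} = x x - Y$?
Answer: $- \frac{1552577}{25952} \approx -59.825$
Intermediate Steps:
$R = -4$ ($R = \left(-2\right) 2 = -4$)
$p = \frac{4543}{25952}$ ($p = 4543 \cdot \frac{1}{25952} = \frac{4543}{25952} \approx 0.17505$)
$F{\left(x,Y \right)} = - 2 Y + 2 x^{2}$ ($F{\left(x,Y \right)} = 2 \left(x x - Y\right) = 2 \left(x^{2} - Y\right) = - 2 Y + 2 x^{2}$)
$B{\left(w \right)} = 60$ ($B{\left(w \right)} = \left(-6 - 4\right) \left(-6\right) = \left(-10\right) \left(-6\right) = 60$)
$p - B{\left(F{\left(-10,-10 \right)} \right)} = \frac{4543}{25952} - 60 = - \frac{1552577}{25952}$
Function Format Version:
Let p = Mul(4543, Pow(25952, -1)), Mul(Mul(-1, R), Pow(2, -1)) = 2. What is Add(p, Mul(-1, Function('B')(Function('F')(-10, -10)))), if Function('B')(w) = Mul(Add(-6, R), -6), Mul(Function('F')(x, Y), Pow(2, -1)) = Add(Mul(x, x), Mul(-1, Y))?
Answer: Rational(-1552577, 25952) ≈ -59.825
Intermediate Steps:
R = -4 (R = Mul(-2, 2) = -4)
p = Rational(4543, 25952) (p = Mul(4543, Rational(1, 25952)) = Rational(4543, 25952) ≈ 0.17505)
Function('F')(x, Y) = Add(Mul(-2, Y), Mul(2, Pow(x, 2))) (Function('F')(x, Y) = Mul(2, Add(Mul(x, x), Mul(-1, Y))) = Mul(2, Add(Pow(x, 2), Mul(-1, Y))) = Add(Mul(-2, Y), Mul(2, Pow(x, 2))))
Function('B')(w) = 60 (Function('B')(w) = Mul(Add(-6, -4), -6) = Mul(-10, -6) = 60)
Add(p, Mul(-1, Function('B')(Function('F')(-10, -10)))) = Add(Rational(4543, 25952), Mul(-1, 60)) = Add(Rational(4543, 25952), -60) = Rational(-1552577, 25952)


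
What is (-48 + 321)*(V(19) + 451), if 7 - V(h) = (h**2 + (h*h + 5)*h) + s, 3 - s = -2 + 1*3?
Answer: -1872507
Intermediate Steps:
s = 2 (s = 3 - (-2 + 1*3) = 3 - (-2 + 3) = 3 - 1*1 = 3 - 1 = 2)
V(h) = 5 - h**2 - h*(5 + h**2) (V(h) = 7 - ((h**2 + (h*h + 5)*h) + 2) = 7 - ((h**2 + (h**2 + 5)*h) + 2) = 7 - ((h**2 + (5 + h**2)*h) + 2) = 7 - ((h**2 + h*(5 + h**2)) + 2) = 7 - (2 + h**2 + h*(5 + h**2)) = 7 + (-2 - h**2 - h*(5 + h**2)) = 5 - h**2 - h*(5 + h**2))
(-48 + 321)*(V(19) + 451) = (-48 + 321)*((5 - 1*19**2 - 1*19**3 - 5*19) + 451) = 273*((5 - 1*361 - 1*6859 - 95) + 451) = 273*((5 - 361 - 6859 - 95) + 451) = 273*(-7310 + 451) = 273*(-6859) = -1872507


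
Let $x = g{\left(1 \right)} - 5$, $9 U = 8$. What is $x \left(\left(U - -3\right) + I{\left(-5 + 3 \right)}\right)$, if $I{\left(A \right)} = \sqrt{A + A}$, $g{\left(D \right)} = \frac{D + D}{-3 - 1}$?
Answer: $- \frac{385}{18} - 11 i \approx -21.389 - 11.0 i$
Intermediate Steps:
$U = \frac{8}{9}$ ($U = \frac{1}{9} \cdot 8 = \frac{8}{9} \approx 0.88889$)
$g{\left(D \right)} = - \frac{D}{2}$ ($g{\left(D \right)} = \frac{2 D}{-4} = 2 D \left(- \frac{1}{4}\right) = - \frac{D}{2}$)
$I{\left(A \right)} = \sqrt{2} \sqrt{A}$ ($I{\left(A \right)} = \sqrt{2 A} = \sqrt{2} \sqrt{A}$)
$x = - \frac{11}{2}$ ($x = \left(- \frac{1}{2}\right) 1 - 5 = - \frac{1}{2} - 5 = - \frac{11}{2} \approx -5.5$)
$x \left(\left(U - -3\right) + I{\left(-5 + 3 \right)}\right) = - \frac{11 \left(\left(\frac{8}{9} - -3\right) + \sqrt{2} \sqrt{-5 + 3}\right)}{2} = - \frac{11 \left(\left(\frac{8}{9} + 3\right) + \sqrt{2} \sqrt{-2}\right)}{2} = - \frac{11 \left(\frac{35}{9} + \sqrt{2} i \sqrt{2}\right)}{2} = - \frac{11 \left(\frac{35}{9} + 2 i\right)}{2} = - \frac{385}{18} - 11 i$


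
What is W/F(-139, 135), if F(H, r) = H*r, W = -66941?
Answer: 66941/18765 ≈ 3.5673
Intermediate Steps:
W/F(-139, 135) = -66941/((-139*135)) = -66941/(-18765) = -66941*(-1/18765) = 66941/18765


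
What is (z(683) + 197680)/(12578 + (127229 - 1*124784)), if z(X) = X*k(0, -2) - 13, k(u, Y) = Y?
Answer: 196301/15023 ≈ 13.067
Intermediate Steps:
z(X) = -13 - 2*X (z(X) = X*(-2) - 13 = -2*X - 13 = -13 - 2*X)
(z(683) + 197680)/(12578 + (127229 - 1*124784)) = ((-13 - 2*683) + 197680)/(12578 + (127229 - 1*124784)) = ((-13 - 1366) + 197680)/(12578 + (127229 - 124784)) = (-1379 + 197680)/(12578 + 2445) = 196301/15023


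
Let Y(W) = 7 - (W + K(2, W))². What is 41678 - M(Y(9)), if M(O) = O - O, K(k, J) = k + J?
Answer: 41678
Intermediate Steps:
K(k, J) = J + k
Y(W) = 7 - (2 + 2*W)² (Y(W) = 7 - (W + (W + 2))² = 7 - (W + (2 + W))² = 7 - (2 + 2*W)²)
M(O) = 0
41678 - M(Y(9)) = 41678 - 1*0 = 41678 + 0 = 41678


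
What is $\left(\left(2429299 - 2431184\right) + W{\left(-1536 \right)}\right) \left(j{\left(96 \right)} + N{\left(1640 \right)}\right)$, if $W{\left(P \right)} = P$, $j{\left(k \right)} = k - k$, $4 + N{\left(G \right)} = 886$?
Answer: $-3017322$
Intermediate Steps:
$N{\left(G \right)} = 882$ ($N{\left(G \right)} = -4 + 886 = 882$)
$j{\left(k \right)} = 0$
$\left(\left(2429299 - 2431184\right) + W{\left(-1536 \right)}\right) \left(j{\left(96 \right)} + N{\left(1640 \right)}\right) = \left(\left(2429299 - 2431184\right) - 1536\right) \left(0 + 882\right) = \left(\left(2429299 - 2431184\right) - 1536\right) 882 = \left(-1885 - 1536\right) 882 = \left(-3421\right) 882 = -3017322$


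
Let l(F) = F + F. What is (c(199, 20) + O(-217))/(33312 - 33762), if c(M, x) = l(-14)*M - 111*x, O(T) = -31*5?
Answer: 883/50 ≈ 17.660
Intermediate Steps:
l(F) = 2*F
O(T) = -155
c(M, x) = -111*x - 28*M (c(M, x) = (2*(-14))*M - 111*x = -28*M - 111*x = -111*x - 28*M)
(c(199, 20) + O(-217))/(33312 - 33762) = ((-111*20 - 28*199) - 155)/(33312 - 33762) = ((-2220 - 5572) - 155)/(-450) = (-7792 - 155)*(-1/450) = -7947*(-1/450) = 883/50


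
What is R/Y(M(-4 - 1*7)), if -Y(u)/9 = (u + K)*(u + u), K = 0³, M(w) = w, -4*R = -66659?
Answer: -66659/8712 ≈ -7.6514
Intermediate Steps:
R = 66659/4 (R = -¼*(-66659) = 66659/4 ≈ 16665.)
K = 0
Y(u) = -18*u² (Y(u) = -9*(u + 0)*(u + u) = -9*u*2*u = -18*u²)
R/Y(M(-4 - 1*7)) = 66659/(4*((-18*(-4 - 1*7)²))) = 66659/(4*((-18*(-4 - 7)²))) = 66659/(4*((-18*(-11)²))) = 66659/(4*((-18*121))) = (66659/4)/(-2178) = (66659/4)*(-1/2178) = -66659/8712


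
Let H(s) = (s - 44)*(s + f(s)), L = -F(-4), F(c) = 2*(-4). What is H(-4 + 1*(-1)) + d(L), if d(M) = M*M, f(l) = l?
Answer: 554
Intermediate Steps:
F(c) = -8
L = 8 (L = -1*(-8) = 8)
d(M) = M²
H(s) = 2*s*(-44 + s) (H(s) = (s - 44)*(s + s) = (-44 + s)*(2*s) = 2*s*(-44 + s))
H(-4 + 1*(-1)) + d(L) = 2*(-4 + 1*(-1))*(-44 + (-4 + 1*(-1))) + 8² = 2*(-4 - 1)*(-44 + (-4 - 1)) + 64 = 2*(-5)*(-44 - 5) + 64 = 2*(-5)*(-49) + 64 = 490 + 64 = 554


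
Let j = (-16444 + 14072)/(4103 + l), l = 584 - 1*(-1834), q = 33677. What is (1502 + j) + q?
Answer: 229399887/6521 ≈ 35179.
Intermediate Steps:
l = 2418 (l = 584 + 1834 = 2418)
j = -2372/6521 (j = (-16444 + 14072)/(4103 + 2418) = -2372/6521 ≈ -0.36375)
(1502 + j) + q = (1502 - 2372/6521) + 33677 = 9792170/6521 + 33677 = 229399887/6521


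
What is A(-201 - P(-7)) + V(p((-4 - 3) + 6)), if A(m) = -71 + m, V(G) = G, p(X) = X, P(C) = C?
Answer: -266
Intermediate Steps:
A(-201 - P(-7)) + V(p((-4 - 3) + 6)) = (-71 + (-201 - 1*(-7))) + ((-4 - 3) + 6) = (-71 + (-201 + 7)) + (-7 + 6) = (-71 - 194) - 1 = -265 - 1 = -266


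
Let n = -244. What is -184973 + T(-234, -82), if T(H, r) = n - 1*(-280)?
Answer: -184937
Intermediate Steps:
T(H, r) = 36 (T(H, r) = -244 - 1*(-280) = -244 + 280 = 36)
-184973 + T(-234, -82) = -184973 + 36 = -184937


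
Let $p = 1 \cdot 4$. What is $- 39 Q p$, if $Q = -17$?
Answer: $2652$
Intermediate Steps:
$p = 4$
$- 39 Q p = \left(-39\right) \left(-17\right) 4 = 663 \cdot 4 = 2652$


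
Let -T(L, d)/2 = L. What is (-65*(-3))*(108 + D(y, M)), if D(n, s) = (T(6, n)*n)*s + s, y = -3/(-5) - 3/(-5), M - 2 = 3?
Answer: 7995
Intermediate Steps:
M = 5 (M = 2 + 3 = 5)
T(L, d) = -2*L
y = 6/5 (y = -3*(-⅕) - 3*(-⅕) = ⅗ + ⅗ = 6/5 ≈ 1.2000)
D(n, s) = s - 12*n*s (D(n, s) = ((-2*6)*n)*s + s = (-12*n)*s + s = -12*n*s + s = s - 12*n*s)
(-65*(-3))*(108 + D(y, M)) = (-65*(-3))*(108 + 5*(1 - 12*6/5)) = 195*(108 + 5*(1 - 72/5)) = 195*(108 + 5*(-67/5)) = 195*(108 - 67) = 195*41 = 7995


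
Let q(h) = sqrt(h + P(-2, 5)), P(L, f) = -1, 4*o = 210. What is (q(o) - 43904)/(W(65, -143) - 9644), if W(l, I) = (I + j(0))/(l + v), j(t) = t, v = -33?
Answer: 1404928/308751 - 16*sqrt(206)/308751 ≈ 4.5496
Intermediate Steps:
o = 105/2 (o = (1/4)*210 = 105/2 ≈ 52.500)
q(h) = sqrt(-1 + h) (q(h) = sqrt(h - 1) = sqrt(-1 + h))
W(l, I) = I/(-33 + l) (W(l, I) = (I + 0)/(l - 33) = I/(-33 + l))
(q(o) - 43904)/(W(65, -143) - 9644) = (sqrt(-1 + 105/2) - 43904)/(-143/(-33 + 65) - 9644) = (sqrt(103/2) - 43904)/(-143/32 - 9644) = (sqrt(206)/2 - 43904)/(-143*1/32 - 9644) = (-43904 + sqrt(206)/2)/(-143/32 - 9644) = (-43904 + sqrt(206)/2)/(-308751/32) = (-43904 + sqrt(206)/2)*(-32/308751) = 1404928/308751 - 16*sqrt(206)/308751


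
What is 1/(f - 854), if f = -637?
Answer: -1/1491 ≈ -0.00067069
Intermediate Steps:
1/(f - 854) = 1/(-637 - 854) = 1/(-1491) = -1/1491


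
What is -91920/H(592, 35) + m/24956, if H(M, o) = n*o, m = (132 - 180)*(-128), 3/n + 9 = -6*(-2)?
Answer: -114687024/43673 ≈ -2626.0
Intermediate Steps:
n = 1 (n = 3/(-9 - 6*(-2)) = 3/(-9 + 12) = 3/3 = 3*(⅓) = 1)
m = 6144 (m = -48*(-128) = 6144)
H(M, o) = o (H(M, o) = 1*o = o)
-91920/H(592, 35) + m/24956 = -91920/35 + 6144/24956 = -91920*1/35 + 6144*(1/24956) = -18384/7 + 1536/6239 = -114687024/43673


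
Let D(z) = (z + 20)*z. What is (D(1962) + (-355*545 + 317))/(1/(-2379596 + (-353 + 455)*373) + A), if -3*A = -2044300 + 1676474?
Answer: 25959776715900/861282970297 ≈ 30.141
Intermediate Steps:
D(z) = z*(20 + z) (D(z) = (20 + z)*z = z*(20 + z))
A = 367826/3 (A = -(-2044300 + 1676474)/3 = -⅓*(-367826) = 367826/3 ≈ 1.2261e+5)
(D(1962) + (-355*545 + 317))/(1/(-2379596 + (-353 + 455)*373) + A) = (1962*(20 + 1962) + (-355*545 + 317))/(1/(-2379596 + (-353 + 455)*373) + 367826/3) = (1962*1982 + (-193475 + 317))/(1/(-2379596 + 102*373) + 367826/3) = (3888684 - 193158)/(1/(-2379596 + 38046) + 367826/3) = 3695526/(1/(-2341550) + 367826/3) = 3695526/(-1/2341550 + 367826/3) = 3695526/(861282970297/7024650) = 3695526*(7024650/861282970297) = 25959776715900/861282970297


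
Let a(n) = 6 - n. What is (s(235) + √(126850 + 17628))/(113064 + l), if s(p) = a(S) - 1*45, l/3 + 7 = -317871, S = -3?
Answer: 6/140095 - √144478/840570 ≈ -0.00040937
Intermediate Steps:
l = -953634 (l = -21 + 3*(-317871) = -21 - 953613 = -953634)
s(p) = -36 (s(p) = (6 - 1*(-3)) - 1*45 = (6 + 3) - 45 = 9 - 45 = -36)
(s(235) + √(126850 + 17628))/(113064 + l) = (-36 + √(126850 + 17628))/(113064 - 953634) = (-36 + √144478)/(-840570) = (-36 + √144478)*(-1/840570) = 6/140095 - √144478/840570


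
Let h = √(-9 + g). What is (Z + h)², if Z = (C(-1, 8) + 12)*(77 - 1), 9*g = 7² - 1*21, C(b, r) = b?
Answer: (2508 + I*√53)²/9 ≈ 6.9889e+5 + 4057.4*I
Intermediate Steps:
g = 28/9 (g = (7² - 1*21)/9 = (49 - 21)/9 = (⅑)*28 = 28/9 ≈ 3.1111)
Z = 836 (Z = (-1 + 12)*(77 - 1) = 11*76 = 836)
h = I*√53/3 (h = √(-9 + 28/9) = √(-53/9) = I*√53/3 ≈ 2.4267*I)
(Z + h)² = (836 + I*√53/3)²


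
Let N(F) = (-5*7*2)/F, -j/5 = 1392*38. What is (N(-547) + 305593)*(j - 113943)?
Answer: -63256977141543/547 ≈ -1.1564e+11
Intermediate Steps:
j = -264480 (j = -6960*38 = -5*52896 = -264480)
N(F) = -70/F (N(F) = (-35*2)/F = -70/F)
(N(-547) + 305593)*(j - 113943) = (-70/(-547) + 305593)*(-264480 - 113943) = (-70*(-1/547) + 305593)*(-378423) = (70/547 + 305593)*(-378423) = (167159441/547)*(-378423) = -63256977141543/547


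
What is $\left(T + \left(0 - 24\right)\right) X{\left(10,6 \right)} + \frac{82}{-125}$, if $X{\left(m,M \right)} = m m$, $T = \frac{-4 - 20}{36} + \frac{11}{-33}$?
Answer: $- \frac{312582}{125} \approx -2500.7$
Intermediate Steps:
$T = -1$ ($T = \left(-4 - 20\right) \frac{1}{36} + 11 \left(- \frac{1}{33}\right) = \left(-24\right) \frac{1}{36} - \frac{1}{3} = - \frac{2}{3} - \frac{1}{3} = -1$)
$X{\left(m,M \right)} = m^{2}$
$\left(T + \left(0 - 24\right)\right) X{\left(10,6 \right)} + \frac{82}{-125} = \left(-1 + \left(0 - 24\right)\right) 10^{2} + \frac{82}{-125} = \left(-1 + \left(0 - 24\right)\right) 100 + 82 \left(- \frac{1}{125}\right) = \left(-1 - 24\right) 100 - \frac{82}{125} = \left(-25\right) 100 - \frac{82}{125} = -2500 - \frac{82}{125} = - \frac{312582}{125}$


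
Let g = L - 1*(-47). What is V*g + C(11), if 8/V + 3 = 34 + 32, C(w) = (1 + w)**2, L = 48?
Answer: 9832/63 ≈ 156.06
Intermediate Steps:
g = 95 (g = 48 - 1*(-47) = 48 + 47 = 95)
V = 8/63 (V = 8/(-3 + (34 + 32)) = 8/(-3 + 66) = 8/63 ≈ 0.12698)
V*g + C(11) = (8/63)*95 + (1 + 11)**2 = 760/63 + 12**2 = 760/63 + 144 = 9832/63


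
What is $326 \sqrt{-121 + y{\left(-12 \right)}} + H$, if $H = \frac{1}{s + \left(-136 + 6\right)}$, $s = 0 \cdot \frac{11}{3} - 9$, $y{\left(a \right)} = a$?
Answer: $- \frac{1}{139} + 326 i \sqrt{133} \approx -0.0071942 + 3759.6 i$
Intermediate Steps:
$s = -9$ ($s = 0 \cdot 11 \cdot \frac{1}{3} - 9 = 0 \cdot \frac{11}{3} - 9 = 0 - 9 = -9$)
$H = - \frac{1}{139}$ ($H = \frac{1}{-9 + \left(-136 + 6\right)} = \frac{1}{-9 - 130} = \frac{1}{-139} = - \frac{1}{139} \approx -0.0071942$)
$326 \sqrt{-121 + y{\left(-12 \right)}} + H = 326 \sqrt{-121 - 12} - \frac{1}{139} = 326 \sqrt{-133} - \frac{1}{139} = 326 i \sqrt{133} - \frac{1}{139} = - \frac{1}{139} + 326 i \sqrt{133}$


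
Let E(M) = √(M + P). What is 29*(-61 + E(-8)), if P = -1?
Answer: -1769 + 87*I ≈ -1769.0 + 87.0*I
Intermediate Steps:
E(M) = √(-1 + M) (E(M) = √(M - 1) = √(-1 + M))
29*(-61 + E(-8)) = 29*(-61 + √(-1 - 8)) = 29*(-61 + √(-9)) = 29*(-61 + 3*I) = -1769 + 87*I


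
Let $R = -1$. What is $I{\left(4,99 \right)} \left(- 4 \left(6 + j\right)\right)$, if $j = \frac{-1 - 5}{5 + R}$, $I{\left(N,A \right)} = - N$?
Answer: $72$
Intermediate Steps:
$j = - \frac{3}{2}$ ($j = \frac{-1 - 5}{5 - 1} = - \frac{6}{4} = \left(-6\right) \frac{1}{4} = - \frac{3}{2} \approx -1.5$)
$I{\left(4,99 \right)} \left(- 4 \left(6 + j\right)\right) = \left(-1\right) 4 \left(- 4 \left(6 - \frac{3}{2}\right)\right) = - 4 \left(\left(-4\right) \frac{9}{2}\right) = \left(-4\right) \left(-18\right) = 72$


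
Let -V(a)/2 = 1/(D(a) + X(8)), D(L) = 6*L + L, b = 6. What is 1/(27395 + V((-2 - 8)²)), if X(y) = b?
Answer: 353/9670434 ≈ 3.6503e-5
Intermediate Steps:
X(y) = 6
D(L) = 7*L
V(a) = -2/(6 + 7*a) (V(a) = -2/(7*a + 6) = -2/(6 + 7*a))
1/(27395 + V((-2 - 8)²)) = 1/(27395 - 2/(6 + 7*(-2 - 8)²)) = 1/(27395 - 2/(6 + 7*(-10)²)) = 1/(27395 - 2/(6 + 7*100)) = 1/(27395 - 2/(6 + 700)) = 1/(27395 - 2/706) = 1/(27395 - 2*1/706) = 1/(27395 - 1/353) = 1/(9670434/353) = 353/9670434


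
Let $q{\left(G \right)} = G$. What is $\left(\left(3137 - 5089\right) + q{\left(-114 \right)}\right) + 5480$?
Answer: $3414$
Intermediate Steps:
$\left(\left(3137 - 5089\right) + q{\left(-114 \right)}\right) + 5480 = \left(\left(3137 - 5089\right) - 114\right) + 5480 = \left(-1952 - 114\right) + 5480 = -2066 + 5480 = 3414$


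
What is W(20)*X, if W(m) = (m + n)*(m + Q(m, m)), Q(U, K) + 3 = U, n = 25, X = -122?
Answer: -203130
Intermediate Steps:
Q(U, K) = -3 + U
W(m) = (-3 + 2*m)*(25 + m) (W(m) = (m + 25)*(m + (-3 + m)) = (25 + m)*(-3 + 2*m) = (-3 + 2*m)*(25 + m))
W(20)*X = (-75 + 2*20² + 47*20)*(-122) = (-75 + 2*400 + 940)*(-122) = (-75 + 800 + 940)*(-122) = 1665*(-122) = -203130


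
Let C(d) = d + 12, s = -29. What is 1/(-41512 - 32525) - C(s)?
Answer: 1258628/74037 ≈ 17.000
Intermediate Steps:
C(d) = 12 + d
1/(-41512 - 32525) - C(s) = 1/(-41512 - 32525) - (12 - 29) = 1/(-74037) - 1*(-17) = -1/74037 + 17 = 1258628/74037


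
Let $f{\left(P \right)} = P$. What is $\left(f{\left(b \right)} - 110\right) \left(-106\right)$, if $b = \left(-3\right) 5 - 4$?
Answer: $13674$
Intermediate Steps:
$b = -19$ ($b = -15 - 4 = -19$)
$\left(f{\left(b \right)} - 110\right) \left(-106\right) = \left(-19 - 110\right) \left(-106\right) = \left(-129\right) \left(-106\right) = 13674$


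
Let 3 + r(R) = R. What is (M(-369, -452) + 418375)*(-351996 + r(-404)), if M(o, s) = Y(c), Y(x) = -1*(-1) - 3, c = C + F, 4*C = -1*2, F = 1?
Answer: -147435900319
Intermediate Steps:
r(R) = -3 + R
C = -½ (C = (-1*2)/4 = (¼)*(-2) = -½ ≈ -0.50000)
c = ½ (c = -½ + 1 = ½ ≈ 0.50000)
Y(x) = -2 (Y(x) = 1 - 3 = -2)
M(o, s) = -2
(M(-369, -452) + 418375)*(-351996 + r(-404)) = (-2 + 418375)*(-351996 + (-3 - 404)) = 418373*(-351996 - 407) = 418373*(-352403) = -147435900319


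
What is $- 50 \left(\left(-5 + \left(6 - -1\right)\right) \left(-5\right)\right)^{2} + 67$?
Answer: $-4933$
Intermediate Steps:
$- 50 \left(\left(-5 + \left(6 - -1\right)\right) \left(-5\right)\right)^{2} + 67 = - 50 \left(\left(-5 + \left(6 + 1\right)\right) \left(-5\right)\right)^{2} + 67 = - 50 \left(\left(-5 + 7\right) \left(-5\right)\right)^{2} + 67 = - 50 \left(2 \left(-5\right)\right)^{2} + 67 = - 50 \left(-10\right)^{2} + 67 = \left(-50\right) 100 + 67 = -5000 + 67 = -4933$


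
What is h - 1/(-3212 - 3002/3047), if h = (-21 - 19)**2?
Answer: 15663948647/9789966 ≈ 1600.0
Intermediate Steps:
h = 1600 (h = (-40)**2 = 1600)
h - 1/(-3212 - 3002/3047) = 1600 - 1/(-3212 - 3002/3047) = 1600 - 1/(-9789966/3047) = 1600 - 1*(-3047/9789966) = 1600 + 3047/9789966 = 15663948647/9789966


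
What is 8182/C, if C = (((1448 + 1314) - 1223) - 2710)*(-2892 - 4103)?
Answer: 8182/8191145 ≈ 0.00099888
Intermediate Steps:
C = 8191145 (C = ((2762 - 1223) - 2710)*(-6995) = (1539 - 2710)*(-6995) = -1171*(-6995) = 8191145)
8182/C = 8182/8191145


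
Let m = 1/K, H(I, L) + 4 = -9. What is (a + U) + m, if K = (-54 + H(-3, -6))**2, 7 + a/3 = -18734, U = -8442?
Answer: -290281184/4489 ≈ -64665.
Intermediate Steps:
H(I, L) = -13 (H(I, L) = -4 - 9 = -13)
a = -56223 (a = -21 + 3*(-18734) = -21 - 56202 = -56223)
K = 4489 (K = (-54 - 13)**2 = (-67)**2 = 4489)
m = 1/4489 ≈ 0.00022277
(a + U) + m = (-56223 - 8442) + 1/4489 = -64665 + 1/4489 = -290281184/4489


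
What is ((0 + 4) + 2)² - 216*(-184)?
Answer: 39780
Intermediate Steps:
((0 + 4) + 2)² - 216*(-184) = (4 + 2)² + 39744 = 6² + 39744 = 36 + 39744 = 39780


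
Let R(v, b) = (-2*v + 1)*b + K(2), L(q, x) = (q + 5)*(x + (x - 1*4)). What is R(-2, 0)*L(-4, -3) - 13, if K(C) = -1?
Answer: -3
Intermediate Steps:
L(q, x) = (-4 + 2*x)*(5 + q) (L(q, x) = (5 + q)*(x + (x - 4)) = (5 + q)*(x + (-4 + x)) = (5 + q)*(-4 + 2*x) = (-4 + 2*x)*(5 + q))
R(v, b) = -1 + b*(1 - 2*v) (R(v, b) = (-2*v + 1)*b - 1 = (1 - 2*v)*b - 1 = b*(1 - 2*v) - 1 = -1 + b*(1 - 2*v))
R(-2, 0)*L(-4, -3) - 13 = (-1 + 0 - 2*0*(-2))*(-20 - 4*(-4) + 10*(-3) + 2*(-4)*(-3)) - 13 = (-1 + 0 + 0)*(-20 + 16 - 30 + 24) - 13 = -1*(-10) - 13 = 10 - 13 = -3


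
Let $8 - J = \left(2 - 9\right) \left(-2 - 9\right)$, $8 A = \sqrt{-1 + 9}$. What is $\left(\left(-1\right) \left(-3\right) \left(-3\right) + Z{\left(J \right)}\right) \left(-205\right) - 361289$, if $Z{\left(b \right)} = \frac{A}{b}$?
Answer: $-359444 + \frac{205 \sqrt{2}}{276} \approx -3.5944 \cdot 10^{5}$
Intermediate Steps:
$A = \frac{\sqrt{2}}{4}$ ($A = \frac{\sqrt{-1 + 9}}{8} = \frac{\sqrt{8}}{8} = \frac{2 \sqrt{2}}{8} = \frac{\sqrt{2}}{4} \approx 0.35355$)
$J = -69$ ($J = 8 - \left(2 - 9\right) \left(-2 - 9\right) = 8 - \left(-7\right) \left(-11\right) = 8 - 77 = -69$)
$Z{\left(b \right)} = \frac{\sqrt{2}}{4 b}$ ($Z{\left(b \right)} = \frac{\frac{1}{4} \sqrt{2}}{b} = \frac{\sqrt{2}}{4 b}$)
$\left(\left(-1\right) \left(-3\right) \left(-3\right) + Z{\left(J \right)}\right) \left(-205\right) - 361289 = \left(\left(-1\right) \left(-3\right) \left(-3\right) + \frac{\sqrt{2}}{4 \left(-69\right)}\right) \left(-205\right) - 361289 = \left(3 \left(-3\right) + \frac{1}{4} \sqrt{2} \left(- \frac{1}{69}\right)\right) \left(-205\right) - 361289 = \left(-9 - \frac{\sqrt{2}}{276}\right) \left(-205\right) - 361289 = \left(1845 + \frac{205 \sqrt{2}}{276}\right) - 361289 = -359444 + \frac{205 \sqrt{2}}{276}$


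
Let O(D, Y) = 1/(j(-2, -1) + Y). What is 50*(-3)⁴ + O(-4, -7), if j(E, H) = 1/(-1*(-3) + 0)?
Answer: 80997/20 ≈ 4049.9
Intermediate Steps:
j(E, H) = ⅓ (j(E, H) = 1/(3 + 0) = 1/3 = ⅓)
O(D, Y) = 1/(⅓ + Y)
50*(-3)⁴ + O(-4, -7) = 50*(-3)⁴ + 3/(1 + 3*(-7)) = 50*81 + 3/(1 - 21) = 4050 + 3/(-20) = 4050 + 3*(-1/20) = 4050 - 3/20 = 80997/20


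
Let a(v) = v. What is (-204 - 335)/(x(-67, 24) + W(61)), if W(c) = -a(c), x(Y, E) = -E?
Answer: 539/85 ≈ 6.3412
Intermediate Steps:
W(c) = -c
(-204 - 335)/(x(-67, 24) + W(61)) = (-204 - 335)/(-1*24 - 1*61) = -539/(-24 - 61) = -539/(-85) = -539*(-1/85) = 539/85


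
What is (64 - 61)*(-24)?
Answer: -72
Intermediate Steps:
(64 - 61)*(-24) = 3*(-24) = -72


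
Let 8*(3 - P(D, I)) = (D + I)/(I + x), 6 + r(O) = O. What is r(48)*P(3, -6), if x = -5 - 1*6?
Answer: 8505/68 ≈ 125.07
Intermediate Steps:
x = -11 (x = -5 - 6 = -11)
r(O) = -6 + O
P(D, I) = 3 - (D + I)/(8*(-11 + I)) (P(D, I) = 3 - (D + I)/(8*(I - 11)) = 3 - (D + I)/(8*(-11 + I)))
r(48)*P(3, -6) = (-6 + 48)*((-264 - 1*3 + 23*(-6))/(8*(-11 - 6))) = 42*((⅛)*(-264 - 3 - 138)/(-17)) = 42*((⅛)*(-1/17)*(-405)) = 42*(405/136) = 8505/68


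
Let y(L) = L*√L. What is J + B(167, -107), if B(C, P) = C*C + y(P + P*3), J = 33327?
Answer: 61216 - 856*I*√107 ≈ 61216.0 - 8854.5*I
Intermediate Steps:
y(L) = L^(3/2)
B(C, P) = C² + 8*P^(3/2) (B(C, P) = C*C + (P + P*3)^(3/2) = C² + (P + 3*P)^(3/2) = C² + (4*P)^(3/2) = C² + 8*P^(3/2))
J + B(167, -107) = 33327 + (167² + 8*(-107)^(3/2)) = 33327 + (27889 + 8*(-107*I*√107)) = 33327 + (27889 - 856*I*√107) = 61216 - 856*I*√107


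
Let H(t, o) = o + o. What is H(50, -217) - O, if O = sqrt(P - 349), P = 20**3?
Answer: -434 - sqrt(7651) ≈ -521.47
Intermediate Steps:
P = 8000
H(t, o) = 2*o
O = sqrt(7651) (O = sqrt(8000 - 349) = sqrt(7651) ≈ 87.470)
H(50, -217) - O = 2*(-217) - sqrt(7651) = -434 - sqrt(7651)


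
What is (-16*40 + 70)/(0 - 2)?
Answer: 285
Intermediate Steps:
(-16*40 + 70)/(0 - 2) = (-640 + 70)/(-2) = -½*(-570) = 285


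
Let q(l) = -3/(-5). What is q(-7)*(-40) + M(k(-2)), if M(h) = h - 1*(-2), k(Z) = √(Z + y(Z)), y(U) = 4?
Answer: -22 + √2 ≈ -20.586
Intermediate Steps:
q(l) = ⅗ (q(l) = -3*(-⅕) = ⅗)
k(Z) = √(4 + Z) (k(Z) = √(Z + 4) = √(4 + Z))
M(h) = 2 + h (M(h) = h + 2 = 2 + h)
q(-7)*(-40) + M(k(-2)) = (⅗)*(-40) + (2 + √(4 - 2)) = -24 + (2 + √2) = -22 + √2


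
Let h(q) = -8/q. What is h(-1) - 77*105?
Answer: -8077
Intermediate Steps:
h(-1) - 77*105 = -8/(-1) - 77*105 = -8*(-1) - 8085 = 8 - 8085 = -8077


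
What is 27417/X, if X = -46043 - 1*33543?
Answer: -2109/6122 ≈ -0.34450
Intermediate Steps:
X = -79586 (X = -46043 - 33543 = -79586)
27417/X = 27417/(-79586) = 27417*(-1/79586) = -2109/6122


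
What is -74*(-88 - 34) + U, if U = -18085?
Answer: -9057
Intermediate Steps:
-74*(-88 - 34) + U = -74*(-88 - 34) - 18085 = -74*(-122) - 18085 = 9028 - 18085 = -9057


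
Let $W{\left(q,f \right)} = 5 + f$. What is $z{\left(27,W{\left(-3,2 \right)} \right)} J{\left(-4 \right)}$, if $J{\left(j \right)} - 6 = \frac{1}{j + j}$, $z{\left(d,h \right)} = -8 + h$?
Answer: $- \frac{47}{8} \approx -5.875$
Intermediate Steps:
$J{\left(j \right)} = 6 + \frac{1}{2 j}$ ($J{\left(j \right)} = 6 + \frac{1}{j + j} = 6 + \frac{1}{2 j}$)
$z{\left(27,W{\left(-3,2 \right)} \right)} J{\left(-4 \right)} = \left(-8 + \left(5 + 2\right)\right) \left(6 + \frac{1}{2 \left(-4\right)}\right) = \left(-8 + 7\right) \left(6 + \frac{1}{2} \left(- \frac{1}{4}\right)\right) = - (6 - \frac{1}{8}) = \left(-1\right) \frac{47}{8} = - \frac{47}{8}$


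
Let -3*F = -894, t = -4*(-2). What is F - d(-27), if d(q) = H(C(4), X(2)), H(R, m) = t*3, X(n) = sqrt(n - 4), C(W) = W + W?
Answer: 274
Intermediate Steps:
C(W) = 2*W
t = 8
F = 298 (F = -1/3*(-894) = 298)
X(n) = sqrt(-4 + n)
H(R, m) = 24 (H(R, m) = 8*3 = 24)
d(q) = 24
F - d(-27) = 298 - 1*24 = 298 - 24 = 274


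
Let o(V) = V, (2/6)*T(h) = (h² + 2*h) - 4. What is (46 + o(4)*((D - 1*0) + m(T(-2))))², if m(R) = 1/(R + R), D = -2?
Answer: 51529/36 ≈ 1431.4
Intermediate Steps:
T(h) = -12 + 3*h² + 6*h (T(h) = 3*((h² + 2*h) - 4) = 3*(-4 + h² + 2*h) = -12 + 3*h² + 6*h)
m(R) = 1/(2*R)
(46 + o(4)*((D - 1*0) + m(T(-2))))² = (46 + 4*((-2 - 1*0) + 1/(2*(-12 + 3*(-2)² + 6*(-2)))))² = (46 + 4*((-2 + 0) + 1/(2*(-12 + 3*4 - 12))))² = (46 + 4*(-2 + 1/(2*(-12 + 12 - 12))))² = (46 + 4*(-2 + (½)/(-12)))² = (46 + 4*(-2 + (½)*(-1/12)))² = (46 + 4*(-2 - 1/24))² = (46 + 4*(-49/24))² = (46 - 49/6)² = (227/6)² = 51529/36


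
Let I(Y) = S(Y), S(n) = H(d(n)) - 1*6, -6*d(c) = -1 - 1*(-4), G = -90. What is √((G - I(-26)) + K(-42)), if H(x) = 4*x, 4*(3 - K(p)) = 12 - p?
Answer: I*√370/2 ≈ 9.6177*I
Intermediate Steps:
d(c) = -½ (d(c) = -(-1 - 1*(-4))/6 = -(-1 + 4)/6 = -⅙*3 = -½)
K(p) = p/4 (K(p) = 3 - (12 - p)/4 = 3 + (-3 + p/4) = p/4)
S(n) = -8 (S(n) = 4*(-½) - 1*6 = -2 - 6 = -8)
I(Y) = -8
√((G - I(-26)) + K(-42)) = √((-90 - 1*(-8)) + (¼)*(-42)) = √((-90 + 8) - 21/2) = √(-82 - 21/2) = √(-185/2) = I*√370/2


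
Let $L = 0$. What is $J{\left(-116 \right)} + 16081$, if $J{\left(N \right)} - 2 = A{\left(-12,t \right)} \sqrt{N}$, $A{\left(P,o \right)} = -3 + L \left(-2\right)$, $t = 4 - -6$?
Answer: $16083 - 6 i \sqrt{29} \approx 16083.0 - 32.311 i$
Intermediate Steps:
$t = 10$ ($t = 4 + 6 = 10$)
$A{\left(P,o \right)} = -3$ ($A{\left(P,o \right)} = -3 + 0 \left(-2\right) = -3 + 0 = -3$)
$J{\left(N \right)} = 2 - 3 \sqrt{N}$
$J{\left(-116 \right)} + 16081 = \left(2 - 3 \sqrt{-116}\right) + 16081 = \left(2 - 3 \cdot 2 i \sqrt{29}\right) + 16081 = \left(2 - 6 i \sqrt{29}\right) + 16081 = 16083 - 6 i \sqrt{29}$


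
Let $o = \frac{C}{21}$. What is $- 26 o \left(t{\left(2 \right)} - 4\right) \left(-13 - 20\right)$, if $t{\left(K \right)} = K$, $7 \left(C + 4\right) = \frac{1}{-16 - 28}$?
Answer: $\frac{16029}{49} \approx 327.12$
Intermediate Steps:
$C = - \frac{1233}{308}$ ($C = -4 + \frac{1}{7 \left(-16 - 28\right)} = -4 + \frac{1}{7 \left(-44\right)} = -4 + \frac{1}{7} \left(- \frac{1}{44}\right) = -4 - \frac{1}{308} = - \frac{1233}{308} \approx -4.0033$)
$o = - \frac{411}{2156}$ ($o = - \frac{1233}{308 \cdot 21} = \left(- \frac{1233}{308}\right) \frac{1}{21} = - \frac{411}{2156} \approx -0.19063$)
$- 26 o \left(t{\left(2 \right)} - 4\right) \left(-13 - 20\right) = \left(-26\right) \left(- \frac{411}{2156}\right) \left(2 - 4\right) \left(-13 - 20\right) = \frac{5343 \left(\left(-2\right) \left(-33\right)\right)}{1078} = \frac{5343}{1078} \cdot 66 = \frac{16029}{49}$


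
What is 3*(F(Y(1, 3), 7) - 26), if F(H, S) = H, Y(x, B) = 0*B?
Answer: -78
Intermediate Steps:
Y(x, B) = 0
3*(F(Y(1, 3), 7) - 26) = 3*(0 - 26) = 3*(-26) = -78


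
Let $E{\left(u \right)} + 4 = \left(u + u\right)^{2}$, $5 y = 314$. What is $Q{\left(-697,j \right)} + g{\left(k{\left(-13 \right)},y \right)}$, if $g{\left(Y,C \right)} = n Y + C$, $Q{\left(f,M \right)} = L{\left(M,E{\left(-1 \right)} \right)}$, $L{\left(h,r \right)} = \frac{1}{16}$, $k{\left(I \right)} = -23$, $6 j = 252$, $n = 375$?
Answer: $- \frac{684971}{80} \approx -8562.1$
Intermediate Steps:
$y = \frac{314}{5}$ ($y = \frac{1}{5} \cdot 314 = \frac{314}{5} \approx 62.8$)
$j = 42$ ($j = \frac{1}{6} \cdot 252 = 42$)
$E{\left(u \right)} = -4 + 4 u^{2}$ ($E{\left(u \right)} = -4 + \left(u + u\right)^{2} = -4 + \left(2 u\right)^{2} = -4 + 4 u^{2}$)
$L{\left(h,r \right)} = \frac{1}{16}$
$Q{\left(f,M \right)} = \frac{1}{16}$
$g{\left(Y,C \right)} = C + 375 Y$ ($g{\left(Y,C \right)} = 375 Y + C = C + 375 Y$)
$Q{\left(-697,j \right)} + g{\left(k{\left(-13 \right)},y \right)} = \frac{1}{16} + \left(\frac{314}{5} + 375 \left(-23\right)\right) = \frac{1}{16} + \left(\frac{314}{5} - 8625\right) = \frac{1}{16} - \frac{42811}{5} = - \frac{684971}{80}$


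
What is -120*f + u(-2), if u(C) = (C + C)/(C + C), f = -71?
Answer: 8521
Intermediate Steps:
u(C) = 1 (u(C) = (2*C)/((2*C)) = (2*C)*(1/(2*C)) = 1)
-120*f + u(-2) = -120*(-71) + 1 = 8520 + 1 = 8521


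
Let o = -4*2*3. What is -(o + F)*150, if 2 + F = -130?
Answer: 23400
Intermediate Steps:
F = -132 (F = -2 - 130 = -132)
o = -24 (o = -8*3 = -24)
-(o + F)*150 = -(-24 - 132)*150 = -(-156)*150 = -1*(-23400) = 23400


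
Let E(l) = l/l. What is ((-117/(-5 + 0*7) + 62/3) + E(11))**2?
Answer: 456976/225 ≈ 2031.0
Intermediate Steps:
E(l) = 1
((-117/(-5 + 0*7) + 62/3) + E(11))**2 = ((-117/(-5 + 0*7) + 62/3) + 1)**2 = ((-117/(-5 + 0) + 62*(1/3)) + 1)**2 = ((-117/(-5) + 62/3) + 1)**2 = ((-117*(-1/5) + 62/3) + 1)**2 = ((117/5 + 62/3) + 1)**2 = (661/15 + 1)**2 = (676/15)**2 = 456976/225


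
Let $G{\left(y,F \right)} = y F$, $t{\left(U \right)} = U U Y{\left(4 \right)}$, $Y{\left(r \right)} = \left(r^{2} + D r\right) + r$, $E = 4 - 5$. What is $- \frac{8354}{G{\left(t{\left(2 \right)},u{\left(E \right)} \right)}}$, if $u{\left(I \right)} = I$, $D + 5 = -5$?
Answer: $- \frac{4177}{40} \approx -104.43$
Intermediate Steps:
$D = -10$ ($D = -5 - 5 = -10$)
$E = -1$
$Y{\left(r \right)} = r^{2} - 9 r$ ($Y{\left(r \right)} = \left(r^{2} - 10 r\right) + r = r^{2} - 9 r$)
$t{\left(U \right)} = - 20 U^{2}$ ($t{\left(U \right)} = U U 4 \left(-9 + 4\right) = U^{2} \cdot 4 \left(-5\right) = U^{2} \left(-20\right) = - 20 U^{2}$)
$G{\left(y,F \right)} = F y$
$- \frac{8354}{G{\left(t{\left(2 \right)},u{\left(E \right)} \right)}} = - \frac{8354}{\left(-1\right) \left(- 20 \cdot 2^{2}\right)} = - \frac{8354}{\left(-1\right) \left(\left(-20\right) 4\right)} = - \frac{8354}{\left(-1\right) \left(-80\right)} = - \frac{8354}{80} = \left(-8354\right) \frac{1}{80} = - \frac{4177}{40}$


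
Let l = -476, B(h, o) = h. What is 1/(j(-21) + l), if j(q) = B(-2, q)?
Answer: -1/478 ≈ -0.0020920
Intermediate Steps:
j(q) = -2
1/(j(-21) + l) = 1/(-2 - 476) = 1/(-478) = -1/478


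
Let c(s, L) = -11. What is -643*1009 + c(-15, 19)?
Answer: -648798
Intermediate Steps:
-643*1009 + c(-15, 19) = -643*1009 - 11 = -648787 - 11 = -648798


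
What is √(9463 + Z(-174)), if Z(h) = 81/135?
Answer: √236590/5 ≈ 97.281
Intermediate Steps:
Z(h) = ⅗ (Z(h) = 81*(1/135) = ⅗)
√(9463 + Z(-174)) = √(9463 + ⅗) = √(47318/5) = √236590/5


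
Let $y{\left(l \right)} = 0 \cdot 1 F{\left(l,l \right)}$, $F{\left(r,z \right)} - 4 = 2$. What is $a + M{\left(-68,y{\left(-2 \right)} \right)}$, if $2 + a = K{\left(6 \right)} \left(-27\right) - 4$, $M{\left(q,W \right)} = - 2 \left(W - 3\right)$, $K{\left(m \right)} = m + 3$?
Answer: $-243$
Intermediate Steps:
$F{\left(r,z \right)} = 6$ ($F{\left(r,z \right)} = 4 + 2 = 6$)
$y{\left(l \right)} = 0$ ($y{\left(l \right)} = 0 \cdot 1 \cdot 6 = 0 \cdot 6 = 0$)
$K{\left(m \right)} = 3 + m$
$M{\left(q,W \right)} = 6 - 2 W$ ($M{\left(q,W \right)} = - 2 \left(-3 + W\right) = 6 - 2 W$)
$a = -249$ ($a = -2 + \left(\left(3 + 6\right) \left(-27\right) - 4\right) = -2 + \left(9 \left(-27\right) - 4\right) = -2 - 247 = -249$)
$a + M{\left(-68,y{\left(-2 \right)} \right)} = -249 + \left(6 - 0\right) = -249 + \left(6 + 0\right) = -249 + 6 = -243$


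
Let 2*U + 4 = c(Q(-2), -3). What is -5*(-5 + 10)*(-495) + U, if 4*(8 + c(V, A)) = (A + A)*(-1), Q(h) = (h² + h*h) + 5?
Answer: 49479/4 ≈ 12370.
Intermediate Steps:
Q(h) = 5 + 2*h² (Q(h) = (h² + h²) + 5 = 2*h² + 5 = 5 + 2*h²)
c(V, A) = -8 - A/2 (c(V, A) = -8 + ((A + A)*(-1))/4 = -8 + ((2*A)*(-1))/4 = -8 + (-2*A)/4 = -8 - A/2)
U = -21/4 (U = -2 + (-8 - ½*(-3))/2 = -2 + (-8 + 3/2)/2 = -2 + (½)*(-13/2) = -2 - 13/4 = -21/4 ≈ -5.2500)
-5*(-5 + 10)*(-495) + U = -5*(-5 + 10)*(-495) - 21/4 = -5*5*(-495) - 21/4 = -25*(-495) - 21/4 = 12375 - 21/4 = 49479/4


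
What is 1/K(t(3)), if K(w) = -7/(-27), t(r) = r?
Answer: 27/7 ≈ 3.8571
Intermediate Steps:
K(w) = 7/27 (K(w) = -7*(-1/27) = 7/27)
1/K(t(3)) = 1/(7/27) = 27/7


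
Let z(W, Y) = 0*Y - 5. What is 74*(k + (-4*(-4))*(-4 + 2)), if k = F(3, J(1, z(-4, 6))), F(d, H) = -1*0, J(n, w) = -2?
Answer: -2368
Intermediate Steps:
z(W, Y) = -5 (z(W, Y) = 0 - 5 = -5)
F(d, H) = 0
k = 0
74*(k + (-4*(-4))*(-4 + 2)) = 74*(0 + (-4*(-4))*(-4 + 2)) = 74*(0 + 16*(-2)) = 74*(0 - 32) = 74*(-32) = -2368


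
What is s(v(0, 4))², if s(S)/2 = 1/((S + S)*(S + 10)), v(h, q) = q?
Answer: 1/3136 ≈ 0.00031888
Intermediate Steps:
s(S) = 1/(S*(10 + S)) (s(S) = 2/(((S + S)*(S + 10))) = 2/(((2*S)*(10 + S))) = 2/((2*S*(10 + S))) = 2*(1/(2*S*(10 + S))) = 1/(S*(10 + S)))
s(v(0, 4))² = (1/(4*(10 + 4)))² = ((¼)/14)² = ((¼)*(1/14))² = (1/56)² = 1/3136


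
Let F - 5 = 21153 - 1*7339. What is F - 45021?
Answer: -31202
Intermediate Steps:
F = 13819 (F = 5 + (21153 - 1*7339) = 5 + (21153 - 7339) = 5 + 13814 = 13819)
F - 45021 = 13819 - 45021 = -31202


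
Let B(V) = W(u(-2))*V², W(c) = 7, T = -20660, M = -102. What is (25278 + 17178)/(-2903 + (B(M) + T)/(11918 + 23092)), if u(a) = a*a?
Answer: -743192280/50790931 ≈ -14.632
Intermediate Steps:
u(a) = a²
B(V) = 7*V²
(25278 + 17178)/(-2903 + (B(M) + T)/(11918 + 23092)) = (25278 + 17178)/(-2903 + (7*(-102)² - 20660)/(11918 + 23092)) = 42456/(-2903 + (7*10404 - 20660)/35010) = 42456/(-2903 + (72828 - 20660)*(1/35010)) = 42456/(-2903 + 52168*(1/35010)) = 42456/(-2903 + 26084/17505) = 42456/(-50790931/17505) = 42456*(-17505/50790931) = -743192280/50790931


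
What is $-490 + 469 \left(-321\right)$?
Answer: $-151039$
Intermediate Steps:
$-490 + 469 \left(-321\right) = -490 - 150549 = -151039$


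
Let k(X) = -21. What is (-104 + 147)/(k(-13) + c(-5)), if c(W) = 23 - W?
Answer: 43/7 ≈ 6.1429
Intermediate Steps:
(-104 + 147)/(k(-13) + c(-5)) = (-104 + 147)/(-21 + (23 - 1*(-5))) = 43/(-21 + (23 + 5)) = 43/(-21 + 28) = 43/7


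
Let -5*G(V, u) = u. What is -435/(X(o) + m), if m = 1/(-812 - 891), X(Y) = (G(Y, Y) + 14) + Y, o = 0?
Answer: -246935/7947 ≈ -31.073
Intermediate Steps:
G(V, u) = -u/5
X(Y) = 14 + 4*Y/5 (X(Y) = (-Y/5 + 14) + Y = (14 - Y/5) + Y = 14 + 4*Y/5)
m = -1/1703 (m = 1/(-1703) = -1/1703 ≈ -0.00058720)
-435/(X(o) + m) = -435/((14 + (⅘)*0) - 1/1703) = -435/((14 + 0) - 1/1703) = -435/(14 - 1/1703) = -435/23841/1703 = -435*1703/23841 = -246935/7947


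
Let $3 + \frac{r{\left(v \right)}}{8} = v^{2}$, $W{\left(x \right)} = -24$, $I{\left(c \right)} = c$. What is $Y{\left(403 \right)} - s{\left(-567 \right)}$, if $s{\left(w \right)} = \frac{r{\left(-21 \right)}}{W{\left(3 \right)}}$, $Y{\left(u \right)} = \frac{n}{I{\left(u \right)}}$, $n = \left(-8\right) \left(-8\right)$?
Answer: $\frac{58902}{403} \approx 146.16$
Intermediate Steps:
$n = 64$
$Y{\left(u \right)} = \frac{64}{u}$
$r{\left(v \right)} = -24 + 8 v^{2}$
$s{\left(w \right)} = -146$ ($s{\left(w \right)} = \frac{-24 + 8 \left(-21\right)^{2}}{-24} = \left(-24 + 8 \cdot 441\right) \left(- \frac{1}{24}\right) = \left(-24 + 3528\right) \left(- \frac{1}{24}\right) = 3504 \left(- \frac{1}{24}\right) = -146$)
$Y{\left(403 \right)} - s{\left(-567 \right)} = \frac{64}{403} - -146 = 64 \cdot \frac{1}{403} + 146 = \frac{64}{403} + 146 = \frac{58902}{403}$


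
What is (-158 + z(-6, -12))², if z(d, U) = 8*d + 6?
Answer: 40000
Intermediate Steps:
z(d, U) = 6 + 8*d
(-158 + z(-6, -12))² = (-158 + (6 + 8*(-6)))² = (-158 + (6 - 48))² = (-158 - 42)² = (-200)² = 40000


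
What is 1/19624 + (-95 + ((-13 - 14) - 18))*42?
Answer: -115389119/19624 ≈ -5880.0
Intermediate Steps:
1/19624 + (-95 + ((-13 - 14) - 18))*42 = 1/19624 + (-95 + (-27 - 18))*42 = 1/19624 + (-95 - 45)*42 = 1/19624 - 140*42 = 1/19624 - 5880 = -115389119/19624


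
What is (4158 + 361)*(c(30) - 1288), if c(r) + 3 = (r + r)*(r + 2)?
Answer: 2842451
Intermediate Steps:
c(r) = -3 + 2*r*(2 + r) (c(r) = -3 + (r + r)*(r + 2) = -3 + (2*r)*(2 + r) = -3 + 2*r*(2 + r))
(4158 + 361)*(c(30) - 1288) = (4158 + 361)*((-3 + 2*30² + 4*30) - 1288) = 4519*((-3 + 2*900 + 120) - 1288) = 4519*((-3 + 1800 + 120) - 1288) = 4519*(1917 - 1288) = 4519*629 = 2842451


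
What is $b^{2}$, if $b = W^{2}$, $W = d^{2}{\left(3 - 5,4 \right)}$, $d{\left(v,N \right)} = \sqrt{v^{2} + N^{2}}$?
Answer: $160000$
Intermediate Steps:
$d{\left(v,N \right)} = \sqrt{N^{2} + v^{2}}$
$W = 20$ ($W = \left(\sqrt{4^{2} + \left(3 - 5\right)^{2}}\right)^{2} = \left(\sqrt{16 + \left(3 - 5\right)^{2}}\right)^{2} = \left(\sqrt{16 + \left(-2\right)^{2}}\right)^{2} = \left(\sqrt{16 + 4}\right)^{2} = \left(\sqrt{20}\right)^{2} = \left(2 \sqrt{5}\right)^{2} = 20$)
$b = 400$ ($b = 20^{2} = 400$)
$b^{2} = 400^{2} = 160000$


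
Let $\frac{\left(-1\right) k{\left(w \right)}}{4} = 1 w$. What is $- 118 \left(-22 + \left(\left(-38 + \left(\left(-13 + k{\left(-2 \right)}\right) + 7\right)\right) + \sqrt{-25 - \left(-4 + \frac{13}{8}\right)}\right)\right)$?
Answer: $6844 - \frac{59 i \sqrt{362}}{2} \approx 6844.0 - 561.28 i$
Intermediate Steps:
$k{\left(w \right)} = - 4 w$ ($k{\left(w \right)} = - 4 \cdot 1 w = - 4 w$)
$- 118 \left(-22 + \left(\left(-38 + \left(\left(-13 + k{\left(-2 \right)}\right) + 7\right)\right) + \sqrt{-25 - \left(-4 + \frac{13}{8}\right)}\right)\right) = - 118 \left(-22 + \left(\left(-38 + \left(\left(-13 - -8\right) + 7\right)\right) + \sqrt{-25 - \left(-4 + \frac{13}{8}\right)}\right)\right) = - 118 \left(-22 + \left(\left(-38 + \left(\left(-13 + 8\right) + 7\right)\right) + \sqrt{-25 - - \frac{19}{8}}\right)\right) = - 118 \left(-22 + \left(\left(-38 + \left(-5 + 7\right)\right) + \sqrt{-25 + \left(- \frac{13}{8} + 4\right)}\right)\right) = - 118 \left(-22 + \left(\left(-38 + 2\right) + \sqrt{-25 + \frac{19}{8}}\right)\right) = - 118 \left(-22 - \left(36 - \sqrt{- \frac{181}{8}}\right)\right) = - 118 \left(-22 - \left(36 - \frac{i \sqrt{362}}{4}\right)\right) = - 118 \left(-58 + \frac{i \sqrt{362}}{4}\right) = 6844 - \frac{59 i \sqrt{362}}{2}$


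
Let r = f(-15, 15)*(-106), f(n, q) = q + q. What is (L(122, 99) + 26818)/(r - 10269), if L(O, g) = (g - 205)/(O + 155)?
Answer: -2476160/1241791 ≈ -1.9940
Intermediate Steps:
f(n, q) = 2*q
L(O, g) = (-205 + g)/(155 + O)
r = -3180 (r = (2*15)*(-106) = 30*(-106) = -3180)
(L(122, 99) + 26818)/(r - 10269) = ((-205 + 99)/(155 + 122) + 26818)/(-3180 - 10269) = (-106/277 + 26818)/(-13449) = ((1/277)*(-106) + 26818)*(-1/13449) = (-106/277 + 26818)*(-1/13449) = (7428480/277)*(-1/13449) = -2476160/1241791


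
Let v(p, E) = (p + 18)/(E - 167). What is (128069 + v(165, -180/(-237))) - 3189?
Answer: 1640034583/13133 ≈ 1.2488e+5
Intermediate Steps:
v(p, E) = (18 + p)/(-167 + E)
(128069 + v(165, -180/(-237))) - 3189 = (128069 + (18 + 165)/(-167 - 180/(-237))) - 3189 = (128069 + 183/(-167 - 180*(-1/237))) - 3189 = (128069 + 183/(-167 + 60/79)) - 3189 = (128069 + 183/(-13133/79)) - 3189 = (128069 - 79/13133*183) - 3189 = (128069 - 14457/13133) - 3189 = 1681915720/13133 - 3189 = 1640034583/13133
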